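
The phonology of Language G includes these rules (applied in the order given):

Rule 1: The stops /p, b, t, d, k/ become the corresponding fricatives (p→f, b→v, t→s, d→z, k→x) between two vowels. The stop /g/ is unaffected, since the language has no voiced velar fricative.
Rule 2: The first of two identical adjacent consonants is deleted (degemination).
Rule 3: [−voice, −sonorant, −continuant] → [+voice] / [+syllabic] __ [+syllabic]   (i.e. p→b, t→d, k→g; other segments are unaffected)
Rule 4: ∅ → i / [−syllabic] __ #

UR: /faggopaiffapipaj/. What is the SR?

Rule 1 (intervocalic spirantization): /p/ is a stop between vowels /o/ and /a/, so it spirantizes to the fricative [f]. /p/ is a stop between vowels /a/ and /i/, so it spirantizes to the fricative [f]. /p/ is a stop between vowels /i/ and /a/, so it spirantizes to the fricative [f]. /faggopaiffapipaj/ → faggofaiffafifaj.
Rule 2 (degemination): /gg/ is a geminate; the first /g/ deletes. /ff/ is a geminate; the first /f/ deletes. /faggofaiffafifaj/ → fagofaifafifaj.
Rule 3 (intervocalic voicing): no segment meets the environment; /fagofaifafifaj/ is unchanged.
Rule 4 (final i-epenthesis): the form ends in the consonant /j/, so [i] is inserted word-finally. /fagofaifafifaj/ → fagofaifafifaji.

fagofaifafifaji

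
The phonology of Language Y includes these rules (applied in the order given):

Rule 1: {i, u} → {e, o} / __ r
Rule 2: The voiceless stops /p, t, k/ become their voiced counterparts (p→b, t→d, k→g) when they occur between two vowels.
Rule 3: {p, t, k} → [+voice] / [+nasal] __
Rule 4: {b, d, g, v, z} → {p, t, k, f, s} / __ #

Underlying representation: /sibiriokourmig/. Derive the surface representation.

siberiogoormik

Rule 1 (pre-rhotic lowering): /i/ is a high vowel immediately before /r/, so it lowers to [e]. /u/ is a high vowel immediately before /r/, so it lowers to [o]. /sibiriokourmig/ → siberiokoormig.
Rule 2 (intervocalic voicing): /k/ is a voiceless stop between vowels /o/ and /o/, so it voices to [g]. /siberiokoormig/ → siberiogoormig.
Rule 3 (post-nasal voicing): no segment meets the environment; /siberiogoormig/ is unchanged.
Rule 4 (final devoicing): /g/ is a voiced obstruent in word-final position, so it devoices to [k]. /siberiogoormig/ → siberiogoormik.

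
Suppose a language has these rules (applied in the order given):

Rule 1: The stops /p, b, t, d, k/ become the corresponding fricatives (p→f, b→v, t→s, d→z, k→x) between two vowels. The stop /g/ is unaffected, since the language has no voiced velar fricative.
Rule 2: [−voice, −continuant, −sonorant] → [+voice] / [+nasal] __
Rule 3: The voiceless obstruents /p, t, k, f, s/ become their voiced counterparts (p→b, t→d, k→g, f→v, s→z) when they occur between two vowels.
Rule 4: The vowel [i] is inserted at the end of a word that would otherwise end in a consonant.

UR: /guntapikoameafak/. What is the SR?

Rule 1 (intervocalic spirantization): /p/ is a stop between vowels /a/ and /i/, so it spirantizes to the fricative [f]. /k/ is a stop between vowels /i/ and /o/, so it spirantizes to the fricative [x]. /guntapikoameafak/ → guntafixoameafak.
Rule 2 (post-nasal voicing): /t/ is a voiceless stop immediately after the nasal /n/, so it voices to [d]. /guntafixoameafak/ → gundafixoameafak.
Rule 3 (intervocalic voicing): /f/ is a voiceless obstruent between vowels /a/ and /i/, so it voices to [v]. /f/ is a voiceless obstruent between vowels /a/ and /a/, so it voices to [v]. /gundafixoameafak/ → gundavixoameavak.
Rule 4 (final i-epenthesis): the form ends in the consonant /k/, so [i] is inserted word-finally. /gundavixoameavak/ → gundavixoameavaki.

gundavixoameavaki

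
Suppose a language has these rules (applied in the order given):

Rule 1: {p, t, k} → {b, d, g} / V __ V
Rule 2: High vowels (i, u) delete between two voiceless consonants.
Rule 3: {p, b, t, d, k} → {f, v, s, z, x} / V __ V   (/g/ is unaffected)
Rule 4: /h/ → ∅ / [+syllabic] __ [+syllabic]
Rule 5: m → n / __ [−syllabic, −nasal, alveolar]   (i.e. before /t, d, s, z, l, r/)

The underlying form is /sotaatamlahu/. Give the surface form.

Rule 1 (intervocalic voicing): /t/ is a voiceless stop between vowels /o/ and /a/, so it voices to [d]. /t/ is a voiceless stop between vowels /a/ and /a/, so it voices to [d]. /sotaatamlahu/ → sodaadamlahu.
Rule 2 (high vowel syncope): no segment meets the environment; /sodaadamlahu/ is unchanged.
Rule 3 (intervocalic spirantization): /d/ is a stop between vowels /o/ and /a/, so it spirantizes to the fricative [z]. /d/ is a stop between vowels /a/ and /a/, so it spirantizes to the fricative [z]. /sodaadamlahu/ → sozaazamlahu.
Rule 4 (intervocalic h-deletion): /h/ occurs between vowels /a/ and /u/, so it deletes. /sozaazamlahu/ → sozaazamlau.
Rule 5 (nasal place assimilation): /m/ precedes the alveolar consonant /l/, so it assimilates in place to [n]. /sozaazamlau/ → sozaazanlau.

sozaazanlau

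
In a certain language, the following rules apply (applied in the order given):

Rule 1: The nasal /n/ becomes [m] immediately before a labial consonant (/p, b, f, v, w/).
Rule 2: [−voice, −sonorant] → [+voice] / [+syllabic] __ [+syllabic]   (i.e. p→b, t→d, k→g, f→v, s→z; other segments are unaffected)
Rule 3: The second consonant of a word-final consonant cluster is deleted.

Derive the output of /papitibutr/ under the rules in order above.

pabidibut

Rule 1 (nasal place assimilation): no segment meets the environment; /papitibutr/ is unchanged.
Rule 2 (intervocalic voicing): /p/ is a voiceless obstruent between vowels /a/ and /i/, so it voices to [b]. /t/ is a voiceless obstruent between vowels /i/ and /i/, so it voices to [d]. /papitibutr/ → pabidibutr.
Rule 3 (final cluster simplification): /r/ is the second consonant of a word-final cluster /tr/, so it deletes. /pabidibutr/ → pabidibut.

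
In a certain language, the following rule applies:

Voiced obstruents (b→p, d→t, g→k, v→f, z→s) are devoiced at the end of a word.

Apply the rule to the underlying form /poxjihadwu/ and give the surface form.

poxjihadwu

No segment of /poxjihadwu/ meets the structural description of the rule, so the form surfaces unchanged.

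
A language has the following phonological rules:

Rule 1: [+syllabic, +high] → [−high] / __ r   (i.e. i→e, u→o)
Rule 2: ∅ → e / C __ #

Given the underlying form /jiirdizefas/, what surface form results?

jierdizefase

Rule 1 (pre-rhotic lowering): /i/ is a high vowel immediately before /r/, so it lowers to [e]. /jiirdizefas/ → jierdizefas.
Rule 2 (final e-epenthesis): the form ends in the consonant /s/, so [e] is inserted word-finally. /jierdizefas/ → jierdizefase.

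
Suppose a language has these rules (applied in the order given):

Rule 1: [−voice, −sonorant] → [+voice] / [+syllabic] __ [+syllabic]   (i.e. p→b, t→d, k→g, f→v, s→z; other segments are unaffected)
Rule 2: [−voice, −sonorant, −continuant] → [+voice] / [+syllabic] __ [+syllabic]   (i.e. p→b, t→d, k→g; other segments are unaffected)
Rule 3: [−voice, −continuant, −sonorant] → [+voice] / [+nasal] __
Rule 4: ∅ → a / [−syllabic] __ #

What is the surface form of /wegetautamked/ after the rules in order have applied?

wegedaudamgeda

Rule 1 (intervocalic voicing): /t/ is a voiceless obstruent between vowels /e/ and /a/, so it voices to [d]. /t/ is a voiceless obstruent between vowels /u/ and /a/, so it voices to [d]. /wegetautamked/ → wegedaudamked.
Rule 2 (intervocalic voicing): no segment meets the environment; /wegedaudamked/ is unchanged.
Rule 3 (post-nasal voicing): /k/ is a voiceless stop immediately after the nasal /m/, so it voices to [g]. /wegedaudamked/ → wegedaudamged.
Rule 4 (final a-epenthesis): the form ends in the consonant /d/, so [a] is inserted word-finally. /wegedaudamged/ → wegedaudamgeda.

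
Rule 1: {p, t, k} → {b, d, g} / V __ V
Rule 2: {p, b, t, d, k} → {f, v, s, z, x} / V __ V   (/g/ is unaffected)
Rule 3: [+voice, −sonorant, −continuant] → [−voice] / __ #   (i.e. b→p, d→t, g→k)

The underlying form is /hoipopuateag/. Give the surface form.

hoivovuazeak

Rule 1 (intervocalic voicing): /p/ is a voiceless stop between vowels /i/ and /o/, so it voices to [b]. /p/ is a voiceless stop between vowels /o/ and /u/, so it voices to [b]. /t/ is a voiceless stop between vowels /a/ and /e/, so it voices to [d]. /hoipopuateag/ → hoibobuadeag.
Rule 2 (intervocalic spirantization): /b/ is a stop between vowels /i/ and /o/, so it spirantizes to the fricative [v]. /b/ is a stop between vowels /o/ and /u/, so it spirantizes to the fricative [v]. /d/ is a stop between vowels /a/ and /e/, so it spirantizes to the fricative [z]. /hoibobuadeag/ → hoivovuazeag.
Rule 3 (final devoicing): /g/ is a voiced stop in word-final position, so it devoices to [k]. /hoivovuazeag/ → hoivovuazeak.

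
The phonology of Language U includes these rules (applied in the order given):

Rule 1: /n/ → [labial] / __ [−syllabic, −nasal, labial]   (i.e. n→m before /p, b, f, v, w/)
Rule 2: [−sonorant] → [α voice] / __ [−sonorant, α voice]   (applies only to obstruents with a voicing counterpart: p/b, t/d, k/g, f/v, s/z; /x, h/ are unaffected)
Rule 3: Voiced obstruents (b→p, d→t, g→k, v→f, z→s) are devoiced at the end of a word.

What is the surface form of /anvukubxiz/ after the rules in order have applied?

Rule 1 (nasal place assimilation): /n/ precedes the labial consonant /v/, so it assimilates in place to [m]. /anvukubxiz/ → amvukubxiz.
Rule 2 (regressive voicing assimilation): /b/ precedes the voiceless obstruent /x/, so it devoices to [p] by assimilation. /amvukubxiz/ → amvukupxiz.
Rule 3 (final devoicing): /z/ is a voiced obstruent in word-final position, so it devoices to [s]. /amvukupxiz/ → amvukupxis.

amvukupxis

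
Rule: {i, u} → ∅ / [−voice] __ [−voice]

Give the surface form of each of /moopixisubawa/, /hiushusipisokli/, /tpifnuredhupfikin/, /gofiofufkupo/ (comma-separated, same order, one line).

moopxsubawa, hiushspsokli, tpfnuredhpfkin, gofioffkpo

/moopixisubawa/: /i/ is a high vowel flanked by voiceless consonants /p/ and /x/, so it deletes. /i/ is a high vowel flanked by voiceless consonants /x/ and /s/, so it deletes. → [moopxsubawa].
/hiushusipisokli/: /u/ is a high vowel flanked by voiceless consonants /h/ and /s/, so it deletes. /i/ is a high vowel flanked by voiceless consonants /s/ and /p/, so it deletes. /i/ is a high vowel flanked by voiceless consonants /p/ and /s/, so it deletes. → [hiushspsokli].
/tpifnuredhupfikin/: /i/ is a high vowel flanked by voiceless consonants /p/ and /f/, so it deletes. /u/ is a high vowel flanked by voiceless consonants /h/ and /p/, so it deletes. /i/ is a high vowel flanked by voiceless consonants /f/ and /k/, so it deletes. → [tpfnuredhpfkin].
/gofiofufkupo/: /u/ is a high vowel flanked by voiceless consonants /f/ and /f/, so it deletes. /u/ is a high vowel flanked by voiceless consonants /k/ and /p/, so it deletes. → [gofioffkpo].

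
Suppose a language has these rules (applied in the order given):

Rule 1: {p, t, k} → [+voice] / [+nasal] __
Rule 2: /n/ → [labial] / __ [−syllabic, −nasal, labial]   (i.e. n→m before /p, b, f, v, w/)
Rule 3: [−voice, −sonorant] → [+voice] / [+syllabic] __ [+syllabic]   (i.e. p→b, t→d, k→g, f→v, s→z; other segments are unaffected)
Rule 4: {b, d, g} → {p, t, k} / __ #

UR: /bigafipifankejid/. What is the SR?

Rule 1 (post-nasal voicing): /k/ is a voiceless stop immediately after the nasal /n/, so it voices to [g]. /bigafipifankejid/ → bigafipifangejid.
Rule 2 (nasal place assimilation): no segment meets the environment; /bigafipifangejid/ is unchanged.
Rule 3 (intervocalic voicing): /f/ is a voiceless obstruent between vowels /a/ and /i/, so it voices to [v]. /p/ is a voiceless obstruent between vowels /i/ and /i/, so it voices to [b]. /f/ is a voiceless obstruent between vowels /i/ and /a/, so it voices to [v]. /bigafipifangejid/ → bigavibivangejid.
Rule 4 (final devoicing): /d/ is a voiced stop in word-final position, so it devoices to [t]. /bigavibivangejid/ → bigavibivangejit.

bigavibivangejit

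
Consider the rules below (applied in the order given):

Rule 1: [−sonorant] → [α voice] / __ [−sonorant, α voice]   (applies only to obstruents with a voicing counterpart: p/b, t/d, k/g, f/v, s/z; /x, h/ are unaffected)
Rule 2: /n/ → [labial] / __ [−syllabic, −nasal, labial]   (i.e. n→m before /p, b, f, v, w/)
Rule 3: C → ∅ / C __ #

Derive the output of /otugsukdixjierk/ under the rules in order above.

otuksugdixjier

Rule 1 (regressive voicing assimilation): /g/ precedes the voiceless obstruent /s/, so it devoices to [k] by assimilation. /k/ precedes the voiced obstruent /d/, so it voices to [g] by assimilation. /otugsukdixjierk/ → otuksugdixjierk.
Rule 2 (nasal place assimilation): no segment meets the environment; /otuksugdixjierk/ is unchanged.
Rule 3 (final cluster simplification): /k/ is the second consonant of a word-final cluster /rk/, so it deletes. /otuksugdixjierk/ → otuksugdixjier.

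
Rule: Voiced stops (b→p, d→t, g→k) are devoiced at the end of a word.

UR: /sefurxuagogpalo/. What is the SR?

sefurxuagogpalo

No segment of /sefurxuagogpalo/ meets the structural description of the rule, so the form surfaces unchanged.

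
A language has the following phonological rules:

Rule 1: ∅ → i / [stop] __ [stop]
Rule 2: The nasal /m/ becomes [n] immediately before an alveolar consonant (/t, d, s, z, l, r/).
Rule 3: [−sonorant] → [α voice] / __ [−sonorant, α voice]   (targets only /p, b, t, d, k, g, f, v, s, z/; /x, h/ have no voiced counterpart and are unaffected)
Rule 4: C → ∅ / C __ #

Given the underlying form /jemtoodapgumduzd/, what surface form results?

Rule 1 (stop-cluster i-epenthesis): /p/ and /g/ form a stop–stop cluster, so [i] is inserted between them. /jemtoodapgumduzd/ → jemtoodapigumduzd.
Rule 2 (nasal place assimilation): /m/ precedes the alveolar consonant /t/, so it assimilates in place to [n]. /m/ precedes the alveolar consonant /d/, so it assimilates in place to [n]. /jemtoodapigumduzd/ → jentoodapigunduzd.
Rule 3 (regressive voicing assimilation): no segment meets the environment; /jentoodapigunduzd/ is unchanged.
Rule 4 (final cluster simplification): /d/ is the second consonant of a word-final cluster /zd/, so it deletes. /jentoodapigunduzd/ → jentoodapigunduz.

jentoodapigunduz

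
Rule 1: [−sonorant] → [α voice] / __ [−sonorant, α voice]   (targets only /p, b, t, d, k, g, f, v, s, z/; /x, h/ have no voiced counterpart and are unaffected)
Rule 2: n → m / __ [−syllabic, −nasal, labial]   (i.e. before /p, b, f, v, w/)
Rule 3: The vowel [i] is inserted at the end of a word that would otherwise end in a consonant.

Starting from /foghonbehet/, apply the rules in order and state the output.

fokhombeheti

Rule 1 (regressive voicing assimilation): /g/ precedes the voiceless obstruent /h/, so it devoices to [k] by assimilation. /foghonbehet/ → fokhonbehet.
Rule 2 (nasal place assimilation): /n/ precedes the labial consonant /b/, so it assimilates in place to [m]. /fokhonbehet/ → fokhombehet.
Rule 3 (final i-epenthesis): the form ends in the consonant /t/, so [i] is inserted word-finally. /fokhombehet/ → fokhombeheti.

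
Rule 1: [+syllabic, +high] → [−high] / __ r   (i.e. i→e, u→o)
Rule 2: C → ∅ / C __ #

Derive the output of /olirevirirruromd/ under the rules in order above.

olerevererrorom

Rule 1 (pre-rhotic lowering): /i/ is a high vowel immediately before /r/, so it lowers to [e]. /i/ is a high vowel immediately before /r/, so it lowers to [e]. /i/ is a high vowel immediately before /r/, so it lowers to [e]. /u/ is a high vowel immediately before /r/, so it lowers to [o]. /olirevirirruromd/ → olerevererroromd.
Rule 2 (final cluster simplification): /d/ is the second consonant of a word-final cluster /md/, so it deletes. /olerevererroromd/ → olerevererrorom.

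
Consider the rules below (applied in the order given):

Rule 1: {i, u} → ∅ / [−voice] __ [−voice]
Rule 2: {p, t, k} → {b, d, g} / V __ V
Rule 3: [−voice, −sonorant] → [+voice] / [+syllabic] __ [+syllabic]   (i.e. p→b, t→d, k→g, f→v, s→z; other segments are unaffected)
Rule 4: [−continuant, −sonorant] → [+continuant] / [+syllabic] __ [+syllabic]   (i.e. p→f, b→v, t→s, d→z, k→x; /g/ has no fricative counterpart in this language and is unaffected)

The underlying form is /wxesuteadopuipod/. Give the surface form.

Rule 1 (high vowel syncope): /u/ is a high vowel flanked by voiceless consonants /s/ and /t/, so it deletes. /wxesuteadopuipod/ → wxesteadopuipod.
Rule 2 (intervocalic voicing): /p/ is a voiceless stop between vowels /o/ and /u/, so it voices to [b]. /p/ is a voiceless stop between vowels /i/ and /o/, so it voices to [b]. /wxesteadopuipod/ → wxesteadobuibod.
Rule 3 (intervocalic voicing): no segment meets the environment; /wxesteadobuibod/ is unchanged.
Rule 4 (intervocalic spirantization): /d/ is a stop between vowels /a/ and /o/, so it spirantizes to the fricative [z]. /b/ is a stop between vowels /o/ and /u/, so it spirantizes to the fricative [v]. /b/ is a stop between vowels /i/ and /o/, so it spirantizes to the fricative [v]. /wxesteadobuibod/ → wxesteazovuivod.

wxesteazovuivod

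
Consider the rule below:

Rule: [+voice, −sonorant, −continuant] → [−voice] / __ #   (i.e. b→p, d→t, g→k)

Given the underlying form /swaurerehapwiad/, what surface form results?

swaurerehapwiat

/d/ is a voiced stop in word-final position, so it devoices to [t].
Surface form: [swaurerehapwiat].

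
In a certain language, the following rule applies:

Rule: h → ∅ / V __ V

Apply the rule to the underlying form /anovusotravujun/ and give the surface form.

anovusotravujun

No segment of /anovusotravujun/ meets the structural description of the rule, so the form surfaces unchanged.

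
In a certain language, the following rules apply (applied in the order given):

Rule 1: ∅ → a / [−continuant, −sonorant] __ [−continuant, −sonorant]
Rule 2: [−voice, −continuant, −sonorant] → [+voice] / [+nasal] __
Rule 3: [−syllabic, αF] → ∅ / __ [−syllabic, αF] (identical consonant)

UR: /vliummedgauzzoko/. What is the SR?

vliumedagauzoko

Rule 1 (stop-cluster a-epenthesis): /d/ and /g/ form a stop–stop cluster, so [a] is inserted between them. /vliummedgauzzoko/ → vliummedagauzzoko.
Rule 2 (post-nasal voicing): no segment meets the environment; /vliummedagauzzoko/ is unchanged.
Rule 3 (degemination): /mm/ is a geminate; the first /m/ deletes. /zz/ is a geminate; the first /z/ deletes. /vliummedagauzzoko/ → vliumedagauzoko.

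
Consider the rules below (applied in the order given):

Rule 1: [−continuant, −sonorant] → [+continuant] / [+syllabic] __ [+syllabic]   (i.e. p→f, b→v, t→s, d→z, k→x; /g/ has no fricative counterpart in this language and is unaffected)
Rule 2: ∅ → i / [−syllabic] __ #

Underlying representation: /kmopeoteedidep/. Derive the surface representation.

Rule 1 (intervocalic spirantization): /p/ is a stop between vowels /o/ and /e/, so it spirantizes to the fricative [f]. /t/ is a stop between vowels /o/ and /e/, so it spirantizes to the fricative [s]. /d/ is a stop between vowels /e/ and /i/, so it spirantizes to the fricative [z]. /d/ is a stop between vowels /i/ and /e/, so it spirantizes to the fricative [z]. /kmopeoteedidep/ → kmofeoseezizep.
Rule 2 (final i-epenthesis): the form ends in the consonant /p/, so [i] is inserted word-finally. /kmofeoseezizep/ → kmofeoseezizepi.

kmofeoseezizepi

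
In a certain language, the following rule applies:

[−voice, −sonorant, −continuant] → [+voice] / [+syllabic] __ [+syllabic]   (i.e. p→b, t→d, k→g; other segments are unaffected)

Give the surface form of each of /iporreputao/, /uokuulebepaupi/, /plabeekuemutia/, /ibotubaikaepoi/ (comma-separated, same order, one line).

/iporreputao/: /p/ is a voiceless stop between vowels /i/ and /o/, so it voices to [b]. /p/ is a voiceless stop between vowels /e/ and /u/, so it voices to [b]. /t/ is a voiceless stop between vowels /u/ and /a/, so it voices to [d]. → [iborrebudao].
/uokuulebepaupi/: /k/ is a voiceless stop between vowels /o/ and /u/, so it voices to [g]. /p/ is a voiceless stop between vowels /e/ and /a/, so it voices to [b]. /p/ is a voiceless stop between vowels /u/ and /i/, so it voices to [b]. → [uoguulebebaubi].
/plabeekuemutia/: /k/ is a voiceless stop between vowels /e/ and /u/, so it voices to [g]. /t/ is a voiceless stop between vowels /u/ and /i/, so it voices to [d]. → [plabeeguemudia].
/ibotubaikaepoi/: /t/ is a voiceless stop between vowels /o/ and /u/, so it voices to [d]. /k/ is a voiceless stop between vowels /i/ and /a/, so it voices to [g]. /p/ is a voiceless stop between vowels /e/ and /o/, so it voices to [b]. → [ibodubaigaeboi].

iborrebudao, uoguulebebaubi, plabeeguemudia, ibodubaigaeboi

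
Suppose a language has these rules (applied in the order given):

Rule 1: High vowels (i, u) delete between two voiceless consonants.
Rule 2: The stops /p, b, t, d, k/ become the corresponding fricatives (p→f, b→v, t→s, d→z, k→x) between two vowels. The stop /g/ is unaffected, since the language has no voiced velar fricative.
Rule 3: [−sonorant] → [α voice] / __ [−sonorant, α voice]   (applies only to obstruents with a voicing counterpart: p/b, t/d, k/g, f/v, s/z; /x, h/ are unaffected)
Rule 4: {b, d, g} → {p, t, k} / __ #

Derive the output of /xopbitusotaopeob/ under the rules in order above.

Rule 1 (high vowel syncope): /u/ is a high vowel flanked by voiceless consonants /t/ and /s/, so it deletes. /xopbitusotaopeob/ → xopbitsotaopeob.
Rule 2 (intervocalic spirantization): /t/ is a stop between vowels /o/ and /a/, so it spirantizes to the fricative [s]. /p/ is a stop between vowels /o/ and /e/, so it spirantizes to the fricative [f]. /xopbitsotaopeob/ → xopbitsosaofeob.
Rule 3 (regressive voicing assimilation): /p/ precedes the voiced obstruent /b/, so it voices to [b] by assimilation. /xopbitsosaofeob/ → xobbitsosaofeob.
Rule 4 (final devoicing): /b/ is a voiced stop in word-final position, so it devoices to [p]. /xobbitsosaofeob/ → xobbitsosaofeop.

xobbitsosaofeop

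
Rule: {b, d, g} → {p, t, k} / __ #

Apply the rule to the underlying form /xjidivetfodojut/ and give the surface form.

xjidivetfodojut

No segment of /xjidivetfodojut/ meets the structural description of the rule, so the form surfaces unchanged.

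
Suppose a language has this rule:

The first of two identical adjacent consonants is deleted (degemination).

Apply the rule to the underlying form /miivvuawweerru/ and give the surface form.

miivuaweeru

/vv/ is a geminate; the first /v/ deletes.
/ww/ is a geminate; the first /w/ deletes.
/rr/ is a geminate; the first /r/ deletes.
The other instances of /m/, /v/, /w/, /r/ do not occur in the required environment and remain unchanged.
Surface form: [miivuaweeru].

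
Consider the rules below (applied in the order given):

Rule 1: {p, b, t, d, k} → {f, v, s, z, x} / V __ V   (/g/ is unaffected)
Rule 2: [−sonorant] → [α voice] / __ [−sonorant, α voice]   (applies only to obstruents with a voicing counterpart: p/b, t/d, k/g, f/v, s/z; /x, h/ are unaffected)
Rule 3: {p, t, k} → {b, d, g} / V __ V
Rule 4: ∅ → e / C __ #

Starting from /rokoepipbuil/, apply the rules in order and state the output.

Rule 1 (intervocalic spirantization): /k/ is a stop between vowels /o/ and /o/, so it spirantizes to the fricative [x]. /p/ is a stop between vowels /e/ and /i/, so it spirantizes to the fricative [f]. /rokoepipbuil/ → roxoefipbuil.
Rule 2 (regressive voicing assimilation): /p/ precedes the voiced obstruent /b/, so it voices to [b] by assimilation. /roxoefipbuil/ → roxoefibbuil.
Rule 3 (intervocalic voicing): no segment meets the environment; /roxoefibbuil/ is unchanged.
Rule 4 (final e-epenthesis): the form ends in the consonant /l/, so [e] is inserted word-finally. /roxoefibbuil/ → roxoefibbuile.

roxoefibbuile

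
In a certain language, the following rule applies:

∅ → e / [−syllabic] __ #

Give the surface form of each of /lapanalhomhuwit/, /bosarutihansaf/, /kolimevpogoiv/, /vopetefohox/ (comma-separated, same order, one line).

/lapanalhomhuwit/: the form ends in the consonant /t/, so [e] is inserted word-finally. → [lapanalhomhuwite].
/bosarutihansaf/: the form ends in the consonant /f/, so [e] is inserted word-finally. → [bosarutihansafe].
/kolimevpogoiv/: the form ends in the consonant /v/, so [e] is inserted word-finally. → [kolimevpogoive].
/vopetefohox/: the form ends in the consonant /x/, so [e] is inserted word-finally. → [vopetefohoxe].

lapanalhomhuwite, bosarutihansafe, kolimevpogoive, vopetefohoxe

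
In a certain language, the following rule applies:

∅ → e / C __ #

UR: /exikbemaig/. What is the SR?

exikbemaige

the form ends in the consonant /g/, so [e] is inserted word-finally.
Surface form: [exikbemaige].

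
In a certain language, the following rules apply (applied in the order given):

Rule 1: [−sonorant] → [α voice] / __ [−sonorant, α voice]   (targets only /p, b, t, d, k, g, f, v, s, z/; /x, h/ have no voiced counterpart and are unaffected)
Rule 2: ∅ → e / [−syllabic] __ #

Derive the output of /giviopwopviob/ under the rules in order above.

giviopwobviobe

Rule 1 (regressive voicing assimilation): /p/ precedes the voiced obstruent /v/, so it voices to [b] by assimilation. /giviopwopviob/ → giviopwobviob.
Rule 2 (final e-epenthesis): the form ends in the consonant /b/, so [e] is inserted word-finally. /giviopwobviob/ → giviopwobviobe.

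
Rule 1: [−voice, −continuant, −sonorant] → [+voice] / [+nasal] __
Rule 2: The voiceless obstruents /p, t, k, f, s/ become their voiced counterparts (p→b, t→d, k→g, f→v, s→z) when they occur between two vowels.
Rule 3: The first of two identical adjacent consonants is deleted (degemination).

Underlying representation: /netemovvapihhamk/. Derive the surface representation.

Rule 1 (post-nasal voicing): /k/ is a voiceless stop immediately after the nasal /m/, so it voices to [g]. /netemovvapihhamk/ → netemovvapihhamg.
Rule 2 (intervocalic voicing): /t/ is a voiceless obstruent between vowels /e/ and /e/, so it voices to [d]. /p/ is a voiceless obstruent between vowels /a/ and /i/, so it voices to [b]. /netemovvapihhamg/ → nedemovvabihhamg.
Rule 3 (degemination): /vv/ is a geminate; the first /v/ deletes. /hh/ is a geminate; the first /h/ deletes. /nedemovvabihhamg/ → nedemovabihamg.

nedemovabihamg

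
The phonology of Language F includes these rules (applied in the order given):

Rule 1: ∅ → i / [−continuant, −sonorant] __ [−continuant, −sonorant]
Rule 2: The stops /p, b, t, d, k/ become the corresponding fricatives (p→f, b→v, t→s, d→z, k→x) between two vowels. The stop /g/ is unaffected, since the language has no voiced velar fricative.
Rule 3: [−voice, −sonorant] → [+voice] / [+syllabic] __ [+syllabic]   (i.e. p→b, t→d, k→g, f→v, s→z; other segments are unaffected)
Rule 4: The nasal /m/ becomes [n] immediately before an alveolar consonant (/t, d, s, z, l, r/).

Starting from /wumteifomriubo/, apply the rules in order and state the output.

wunteivonriuvo

Rule 1 (stop-cluster i-epenthesis): no segment meets the environment; /wumteifomriubo/ is unchanged.
Rule 2 (intervocalic spirantization): /b/ is a stop between vowels /u/ and /o/, so it spirantizes to the fricative [v]. /wumteifomriubo/ → wumteifomriuvo.
Rule 3 (intervocalic voicing): /f/ is a voiceless obstruent between vowels /i/ and /o/, so it voices to [v]. /wumteifomriuvo/ → wumteivomriuvo.
Rule 4 (nasal place assimilation): /m/ precedes the alveolar consonant /t/, so it assimilates in place to [n]. /m/ precedes the alveolar consonant /r/, so it assimilates in place to [n]. /wumteivomriuvo/ → wunteivonriuvo.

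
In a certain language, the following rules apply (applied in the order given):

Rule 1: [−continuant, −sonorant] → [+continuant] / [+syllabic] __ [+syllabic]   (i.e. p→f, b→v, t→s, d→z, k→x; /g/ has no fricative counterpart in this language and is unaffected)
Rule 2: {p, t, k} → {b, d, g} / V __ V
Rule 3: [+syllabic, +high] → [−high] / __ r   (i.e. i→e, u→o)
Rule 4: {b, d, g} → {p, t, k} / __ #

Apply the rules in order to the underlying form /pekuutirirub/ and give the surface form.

Rule 1 (intervocalic spirantization): /k/ is a stop between vowels /e/ and /u/, so it spirantizes to the fricative [x]. /t/ is a stop between vowels /u/ and /i/, so it spirantizes to the fricative [s]. /pekuutirirub/ → pexuusirirub.
Rule 2 (intervocalic voicing): no segment meets the environment; /pexuusirirub/ is unchanged.
Rule 3 (pre-rhotic lowering): /i/ is a high vowel immediately before /r/, so it lowers to [e]. /i/ is a high vowel immediately before /r/, so it lowers to [e]. /pexuusirirub/ → pexuusererub.
Rule 4 (final devoicing): /b/ is a voiced stop in word-final position, so it devoices to [p]. /pexuusererub/ → pexuusererup.

pexuusererup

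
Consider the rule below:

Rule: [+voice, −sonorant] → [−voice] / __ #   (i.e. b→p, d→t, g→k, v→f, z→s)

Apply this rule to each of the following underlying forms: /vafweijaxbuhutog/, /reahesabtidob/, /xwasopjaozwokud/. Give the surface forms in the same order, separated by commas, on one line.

vafweijaxbuhutok, reahesabtidop, xwasopjaozwokut

/vafweijaxbuhutog/: /g/ is a voiced obstruent in word-final position, so it devoices to [k]. → [vafweijaxbuhutok].
/reahesabtidob/: /b/ is a voiced obstruent in word-final position, so it devoices to [p]. → [reahesabtidop].
/xwasopjaozwokud/: /d/ is a voiced obstruent in word-final position, so it devoices to [t]. → [xwasopjaozwokut].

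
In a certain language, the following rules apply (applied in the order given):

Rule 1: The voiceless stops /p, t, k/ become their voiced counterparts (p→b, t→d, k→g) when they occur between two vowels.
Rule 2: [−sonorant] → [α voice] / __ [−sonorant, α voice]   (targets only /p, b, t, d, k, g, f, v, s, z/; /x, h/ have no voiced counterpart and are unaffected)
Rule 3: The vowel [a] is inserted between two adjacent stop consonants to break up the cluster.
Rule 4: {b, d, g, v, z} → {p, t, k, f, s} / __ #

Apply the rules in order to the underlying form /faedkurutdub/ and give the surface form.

Rule 1 (intervocalic voicing): no segment meets the environment; /faedkurutdub/ is unchanged.
Rule 2 (regressive voicing assimilation): /d/ precedes the voiceless obstruent /k/, so it devoices to [t] by assimilation. /t/ precedes the voiced obstruent /d/, so it voices to [d] by assimilation. /faedkurutdub/ → faetkuruddub.
Rule 3 (stop-cluster a-epenthesis): /t/ and /k/ form a stop–stop cluster, so [a] is inserted between them. /d/ and /d/ form a stop–stop cluster, so [a] is inserted between them. /faetkuruddub/ → faetakurudadub.
Rule 4 (final devoicing): /b/ is a voiced obstruent in word-final position, so it devoices to [p]. /faetakurudadub/ → faetakurudadup.

faetakurudadup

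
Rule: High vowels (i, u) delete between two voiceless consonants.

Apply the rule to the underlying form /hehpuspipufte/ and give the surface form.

hehpsppfte

/u/ is a high vowel flanked by voiceless consonants /p/ and /s/, so it deletes.
/i/ is a high vowel flanked by voiceless consonants /p/ and /p/, so it deletes.
/u/ is a high vowel flanked by voiceless consonants /p/ and /f/, so it deletes.
Surface form: [hehpsppfte].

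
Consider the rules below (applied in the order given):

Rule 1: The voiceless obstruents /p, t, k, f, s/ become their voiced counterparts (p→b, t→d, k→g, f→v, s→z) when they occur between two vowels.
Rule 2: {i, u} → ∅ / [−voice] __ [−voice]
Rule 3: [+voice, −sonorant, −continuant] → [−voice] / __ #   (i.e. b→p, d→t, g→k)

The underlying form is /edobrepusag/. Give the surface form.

edobrebuzak

Rule 1 (intervocalic voicing): /p/ is a voiceless obstruent between vowels /e/ and /u/, so it voices to [b]. /s/ is a voiceless obstruent between vowels /u/ and /a/, so it voices to [z]. /edobrepusag/ → edobrebuzag.
Rule 2 (high vowel syncope): no segment meets the environment; /edobrebuzag/ is unchanged.
Rule 3 (final devoicing): /g/ is a voiced stop in word-final position, so it devoices to [k]. /edobrebuzag/ → edobrebuzak.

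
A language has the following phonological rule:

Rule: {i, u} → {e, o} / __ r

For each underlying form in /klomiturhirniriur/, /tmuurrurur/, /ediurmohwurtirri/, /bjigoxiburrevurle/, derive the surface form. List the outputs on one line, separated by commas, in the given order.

klomitorhernerior, tmuorroror, ediormohworterri, bjigoxiborrevorle

/klomiturhirniriur/: /u/ is a high vowel immediately before /r/, so it lowers to [o]. /i/ is a high vowel immediately before /r/, so it lowers to [e]. /i/ is a high vowel immediately before /r/, so it lowers to [e]. /u/ is a high vowel immediately before /r/, so it lowers to [o]. → [klomitorhernerior].
/tmuurrurur/: /u/ is a high vowel immediately before /r/, so it lowers to [o]. /u/ is a high vowel immediately before /r/, so it lowers to [o]. /u/ is a high vowel immediately before /r/, so it lowers to [o]. → [tmuorroror].
/ediurmohwurtirri/: /u/ is a high vowel immediately before /r/, so it lowers to [o]. /u/ is a high vowel immediately before /r/, so it lowers to [o]. /i/ is a high vowel immediately before /r/, so it lowers to [e]. → [ediormohworterri].
/bjigoxiburrevurle/: /u/ is a high vowel immediately before /r/, so it lowers to [o]. /u/ is a high vowel immediately before /r/, so it lowers to [o]. → [bjigoxiborrevorle].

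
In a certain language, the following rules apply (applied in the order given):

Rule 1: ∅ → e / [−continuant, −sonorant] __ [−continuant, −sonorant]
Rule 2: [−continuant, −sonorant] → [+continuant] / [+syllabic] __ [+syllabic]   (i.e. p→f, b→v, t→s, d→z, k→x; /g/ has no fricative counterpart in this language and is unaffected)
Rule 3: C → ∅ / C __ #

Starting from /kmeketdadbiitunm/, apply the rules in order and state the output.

kmexesezazeviisun

Rule 1 (stop-cluster e-epenthesis): /t/ and /d/ form a stop–stop cluster, so [e] is inserted between them. /d/ and /b/ form a stop–stop cluster, so [e] is inserted between them. /kmeketdadbiitunm/ → kmeketedadebiitunm.
Rule 2 (intervocalic spirantization): /k/ is a stop between vowels /e/ and /e/, so it spirantizes to the fricative [x]. /t/ is a stop between vowels /e/ and /e/, so it spirantizes to the fricative [s]. /d/ is a stop between vowels /e/ and /a/, so it spirantizes to the fricative [z]. /d/ is a stop between vowels /a/ and /e/, so it spirantizes to the fricative [z]. /b/ is a stop between vowels /e/ and /i/, so it spirantizes to the fricative [v]. /t/ is a stop between vowels /i/ and /u/, so it spirantizes to the fricative [s]. /kmeketedadebiitunm/ → kmexesezazeviisunm.
Rule 3 (final cluster simplification): /m/ is the second consonant of a word-final cluster /nm/, so it deletes. /kmexesezazeviisunm/ → kmexesezazeviisun.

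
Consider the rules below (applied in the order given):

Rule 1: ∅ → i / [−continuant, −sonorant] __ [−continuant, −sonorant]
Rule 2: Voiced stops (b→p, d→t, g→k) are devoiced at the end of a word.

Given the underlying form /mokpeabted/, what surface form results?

Rule 1 (stop-cluster i-epenthesis): /k/ and /p/ form a stop–stop cluster, so [i] is inserted between them. /b/ and /t/ form a stop–stop cluster, so [i] is inserted between them. /mokpeabted/ → mokipeabited.
Rule 2 (final devoicing): /d/ is a voiced stop in word-final position, so it devoices to [t]. /mokipeabited/ → mokipeabitet.

mokipeabitet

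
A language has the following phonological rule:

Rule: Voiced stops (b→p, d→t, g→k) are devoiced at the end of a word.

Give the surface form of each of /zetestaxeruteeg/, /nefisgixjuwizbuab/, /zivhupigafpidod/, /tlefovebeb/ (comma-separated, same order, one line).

/zetestaxeruteeg/: /g/ is a voiced stop in word-final position, so it devoices to [k]. → [zetestaxeruteek].
/nefisgixjuwizbuab/: /b/ is a voiced stop in word-final position, so it devoices to [p]. → [nefisgixjuwizbuap].
/zivhupigafpidod/: /d/ is a voiced stop in word-final position, so it devoices to [t]. → [zivhupigafpidot].
/tlefovebeb/: /b/ is a voiced stop in word-final position, so it devoices to [p]. → [tlefovebep].

zetestaxeruteek, nefisgixjuwizbuap, zivhupigafpidot, tlefovebep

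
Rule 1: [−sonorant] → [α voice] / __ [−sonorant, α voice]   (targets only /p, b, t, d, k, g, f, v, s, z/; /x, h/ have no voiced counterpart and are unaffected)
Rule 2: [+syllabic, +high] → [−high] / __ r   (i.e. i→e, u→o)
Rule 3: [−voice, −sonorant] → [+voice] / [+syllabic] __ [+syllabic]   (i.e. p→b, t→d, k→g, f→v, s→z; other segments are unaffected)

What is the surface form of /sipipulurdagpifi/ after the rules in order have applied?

Rule 1 (regressive voicing assimilation): /g/ precedes the voiceless obstruent /p/, so it devoices to [k] by assimilation. /sipipulurdagpifi/ → sipipulurdakpifi.
Rule 2 (pre-rhotic lowering): /u/ is a high vowel immediately before /r/, so it lowers to [o]. /sipipulurdakpifi/ → sipipulordakpifi.
Rule 3 (intervocalic voicing): /p/ is a voiceless obstruent between vowels /i/ and /i/, so it voices to [b]. /p/ is a voiceless obstruent between vowels /i/ and /u/, so it voices to [b]. /f/ is a voiceless obstruent between vowels /i/ and /i/, so it voices to [v]. /sipipulordakpifi/ → sibibulordakpivi.

sibibulordakpivi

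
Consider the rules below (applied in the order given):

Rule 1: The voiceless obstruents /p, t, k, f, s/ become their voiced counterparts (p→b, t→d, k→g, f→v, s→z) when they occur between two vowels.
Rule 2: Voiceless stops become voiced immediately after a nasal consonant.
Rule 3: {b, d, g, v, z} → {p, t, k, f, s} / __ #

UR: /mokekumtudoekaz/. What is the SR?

Rule 1 (intervocalic voicing): /k/ is a voiceless obstruent between vowels /o/ and /e/, so it voices to [g]. /k/ is a voiceless obstruent between vowels /e/ and /u/, so it voices to [g]. /k/ is a voiceless obstruent between vowels /e/ and /a/, so it voices to [g]. /mokekumtudoekaz/ → mogegumtudoegaz.
Rule 2 (post-nasal voicing): /t/ is a voiceless stop immediately after the nasal /m/, so it voices to [d]. /mogegumtudoegaz/ → mogegumdudoegaz.
Rule 3 (final devoicing): /z/ is a voiced obstruent in word-final position, so it devoices to [s]. /mogegumdudoegaz/ → mogegumdudoegas.

mogegumdudoegas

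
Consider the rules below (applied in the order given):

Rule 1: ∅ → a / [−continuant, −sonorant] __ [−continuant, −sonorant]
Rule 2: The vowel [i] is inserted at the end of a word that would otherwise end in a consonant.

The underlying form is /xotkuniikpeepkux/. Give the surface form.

xotakuniikapeepakuxi

Rule 1 (stop-cluster a-epenthesis): /t/ and /k/ form a stop–stop cluster, so [a] is inserted between them. /k/ and /p/ form a stop–stop cluster, so [a] is inserted between them. /p/ and /k/ form a stop–stop cluster, so [a] is inserted between them. /xotkuniikpeepkux/ → xotakuniikapeepakux.
Rule 2 (final i-epenthesis): the form ends in the consonant /x/, so [i] is inserted word-finally. /xotakuniikapeepakux/ → xotakuniikapeepakuxi.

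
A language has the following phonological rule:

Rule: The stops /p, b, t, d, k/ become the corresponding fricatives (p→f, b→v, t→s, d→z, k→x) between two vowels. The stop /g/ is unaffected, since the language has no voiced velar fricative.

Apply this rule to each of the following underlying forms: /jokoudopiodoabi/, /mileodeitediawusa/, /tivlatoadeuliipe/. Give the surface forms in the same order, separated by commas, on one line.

joxouzofiozoavi, mileozeiseziawusa, tivlasoazeuliife

/jokoudopiodoabi/: /k/ is a stop between vowels /o/ and /o/, so it spirantizes to the fricative [x]. /d/ is a stop between vowels /u/ and /o/, so it spirantizes to the fricative [z]. /p/ is a stop between vowels /o/ and /i/, so it spirantizes to the fricative [f]. /d/ is a stop between vowels /o/ and /o/, so it spirantizes to the fricative [z]. /b/ is a stop between vowels /a/ and /i/, so it spirantizes to the fricative [v]. → [joxouzofiozoavi].
/mileodeitediawusa/: /d/ is a stop between vowels /o/ and /e/, so it spirantizes to the fricative [z]. /t/ is a stop between vowels /i/ and /e/, so it spirantizes to the fricative [s]. /d/ is a stop between vowels /e/ and /i/, so it spirantizes to the fricative [z]. → [mileozeiseziawusa].
/tivlatoadeuliipe/: /t/ is a stop between vowels /a/ and /o/, so it spirantizes to the fricative [s]. /d/ is a stop between vowels /a/ and /e/, so it spirantizes to the fricative [z]. /p/ is a stop between vowels /i/ and /e/, so it spirantizes to the fricative [f]. → [tivlasoazeuliife].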